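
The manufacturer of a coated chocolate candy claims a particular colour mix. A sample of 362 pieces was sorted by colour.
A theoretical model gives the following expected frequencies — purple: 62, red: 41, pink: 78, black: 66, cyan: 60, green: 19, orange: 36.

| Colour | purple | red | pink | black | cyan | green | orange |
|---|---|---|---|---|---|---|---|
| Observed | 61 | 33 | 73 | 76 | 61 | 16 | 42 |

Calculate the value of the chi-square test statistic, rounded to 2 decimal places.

4.90

purple: (61 − 62)²/62 = 1/62 = 0.016
red: (33 − 41)²/41 = 64/41 = 1.561
pink: (73 − 78)²/78 = 25/78 = 0.321
black: (76 − 66)²/66 = 100/66 = 1.515
cyan: (61 − 60)²/60 = 1/60 = 0.017
green: (16 − 19)²/19 = 9/19 = 0.474
orange: (42 − 36)²/36 = 36/36 = 1.000
Sum = 4.90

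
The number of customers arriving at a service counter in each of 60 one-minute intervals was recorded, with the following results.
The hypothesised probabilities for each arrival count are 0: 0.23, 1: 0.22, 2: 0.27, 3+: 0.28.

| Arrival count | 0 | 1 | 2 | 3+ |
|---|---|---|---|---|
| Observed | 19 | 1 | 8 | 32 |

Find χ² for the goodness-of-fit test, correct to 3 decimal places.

31.138

Expected counts E_i = n·p_i: 60×0.23 = 13.8, 60×0.22 = 13.2, 60×0.27 = 16.2, 60×0.28 = 16.8.
0: (19 − 13.8)²/13.8 = 27.04/13.8 = 1.9594
1: (1 − 13.2)²/13.2 = 148.84/13.2 = 11.2758
2: (8 − 16.2)²/16.2 = 67.24/16.2 = 4.1506
3+: (32 − 16.8)²/16.8 = 231.04/16.8 = 13.7524
Sum = 31.138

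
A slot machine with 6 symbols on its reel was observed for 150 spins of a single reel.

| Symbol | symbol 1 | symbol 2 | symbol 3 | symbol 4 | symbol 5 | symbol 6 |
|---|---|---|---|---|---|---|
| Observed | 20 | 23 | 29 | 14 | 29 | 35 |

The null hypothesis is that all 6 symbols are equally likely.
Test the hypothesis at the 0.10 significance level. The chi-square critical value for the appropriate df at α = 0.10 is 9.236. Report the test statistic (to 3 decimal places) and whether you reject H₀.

11.280; reject

Expected count for each of the 6 categories: 150/6 = 25.
cat           O        E   (O−E)²/E
symbol 1     20       25     1.0000
symbol 2     23       25     0.1600
symbol 3     29       25     0.6400
symbol 4     14       25     4.8400
symbol 5     29       25     0.6400
symbol 6     35       25     4.0000
Sum = 11.280
df = 5. Since 11.280 > 9.236, we reject H₀.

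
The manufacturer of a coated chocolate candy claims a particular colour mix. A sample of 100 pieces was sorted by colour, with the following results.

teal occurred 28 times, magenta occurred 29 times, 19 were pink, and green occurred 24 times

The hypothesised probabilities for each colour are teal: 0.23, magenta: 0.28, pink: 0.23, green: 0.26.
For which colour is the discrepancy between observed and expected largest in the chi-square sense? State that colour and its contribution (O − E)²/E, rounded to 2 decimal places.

Expected counts E_i = n·p_i: 100×0.23 = 23, 100×0.28 = 28, 100×0.23 = 23, 100×0.26 = 26.
χ² = (28−23)²/23 + (29−28)²/28 + (19−23)²/23 + (24−26)²/26
   = 1.087 + 0.036 + 0.696 + 0.154
The largest term is for teal: 1.09.

teal, 1.09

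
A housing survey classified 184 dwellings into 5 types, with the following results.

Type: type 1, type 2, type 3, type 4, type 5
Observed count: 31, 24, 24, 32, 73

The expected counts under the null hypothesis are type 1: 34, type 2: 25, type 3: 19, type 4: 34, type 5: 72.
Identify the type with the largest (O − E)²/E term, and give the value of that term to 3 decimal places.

cat         O        E   (O−E)²/E
type 1     31       34     0.2647
type 2     24       25     0.0400
type 3     24       19     1.3158
type 4     32       34     0.1176
type 5     73       72     0.0139
The largest term is for type 3: 1.316.

type 3, 1.316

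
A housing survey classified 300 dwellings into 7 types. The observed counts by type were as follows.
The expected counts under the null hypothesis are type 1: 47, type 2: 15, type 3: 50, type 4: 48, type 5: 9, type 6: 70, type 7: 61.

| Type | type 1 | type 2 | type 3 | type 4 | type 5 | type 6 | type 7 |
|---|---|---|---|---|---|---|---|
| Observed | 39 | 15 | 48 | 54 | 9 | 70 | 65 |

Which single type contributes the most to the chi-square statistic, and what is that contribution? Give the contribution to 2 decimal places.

χ² = (39−47)²/47 + (15−15)²/15 + (48−50)²/50 + (54−48)²/48 + (9−9)²/9 + (70−70)²/70 + (65−61)²/61
   = 1.362 + 0.000 + 0.080 + 0.750 + 0.000 + 0.000 + 0.262
The largest term is for type 1: 1.36.

type 1, 1.36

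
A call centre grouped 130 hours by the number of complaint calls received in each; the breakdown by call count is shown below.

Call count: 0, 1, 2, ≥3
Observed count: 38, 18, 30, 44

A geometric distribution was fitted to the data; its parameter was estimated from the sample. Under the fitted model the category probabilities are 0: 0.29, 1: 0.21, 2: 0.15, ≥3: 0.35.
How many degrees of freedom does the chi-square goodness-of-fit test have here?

2

There are k = 4 categories and 1 parameter estimated from the data, so df = 4 − 1 − 1 = 2.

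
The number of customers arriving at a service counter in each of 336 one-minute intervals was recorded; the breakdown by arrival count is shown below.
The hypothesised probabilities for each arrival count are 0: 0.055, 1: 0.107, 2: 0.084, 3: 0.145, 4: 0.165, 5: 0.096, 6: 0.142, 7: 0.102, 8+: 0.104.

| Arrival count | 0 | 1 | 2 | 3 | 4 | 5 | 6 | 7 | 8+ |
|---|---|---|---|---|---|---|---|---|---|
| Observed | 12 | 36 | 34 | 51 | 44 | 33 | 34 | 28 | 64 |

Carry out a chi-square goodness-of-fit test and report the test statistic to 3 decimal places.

35.187

Expected counts E_i = n·p_i: 336×0.055 = 18.48, 336×0.107 = 35.952, 336×0.084 = 28.224, 336×0.145 = 48.72, 336×0.165 = 55.44, 336×0.096 = 32.256, 336×0.142 = 47.712, 336×0.102 = 34.272, 336×0.104 = 34.944.
χ² = (12−18.48)²/18.48 + (36−35.952)²/35.952 + (34−28.224)²/28.224 + (51−48.72)²/48.72 + (44−55.44)²/55.44 + (33−32.256)²/32.256 + (34−47.712)²/47.712 + (28−34.272)²/34.272 + (64−34.944)²/34.944
   = 2.2722 + 0.0001 + 1.1820 + 0.1067 + 2.3606 + 0.0172 + 3.9407 + 1.1478 + 24.1601
Sum = 35.187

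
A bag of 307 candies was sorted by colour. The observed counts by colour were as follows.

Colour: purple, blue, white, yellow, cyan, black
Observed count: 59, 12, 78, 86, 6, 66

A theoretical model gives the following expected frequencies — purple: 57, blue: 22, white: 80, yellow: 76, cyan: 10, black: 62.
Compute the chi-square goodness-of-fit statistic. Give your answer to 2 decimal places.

7.84

χ² = (59−57)²/57 + (12−22)²/22 + (78−80)²/80 + (86−76)²/76 + (6−10)²/10 + (66−62)²/62
   = 0.070 + 4.545 + 0.050 + 1.316 + 1.600 + 0.258
Sum = 7.84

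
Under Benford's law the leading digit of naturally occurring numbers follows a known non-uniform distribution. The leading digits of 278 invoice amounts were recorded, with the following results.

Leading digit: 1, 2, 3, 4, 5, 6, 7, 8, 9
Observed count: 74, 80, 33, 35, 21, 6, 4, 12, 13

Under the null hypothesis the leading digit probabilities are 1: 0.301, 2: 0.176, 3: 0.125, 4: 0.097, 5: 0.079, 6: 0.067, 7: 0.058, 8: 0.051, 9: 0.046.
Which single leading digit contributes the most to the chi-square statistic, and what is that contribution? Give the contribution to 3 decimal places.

Expected counts E_i = n·p_i: 278×0.301 = 83.678, 278×0.176 = 48.928, 278×0.125 = 34.75, 278×0.097 = 26.966, 278×0.079 = 21.962, 278×0.067 = 18.626, 278×0.058 = 16.124, 278×0.051 = 14.178, 278×0.046 = 12.788.
1: (74 − 83.678)²/83.678 = 93.663684/83.678 = 1.1193
2: (80 − 48.928)²/48.928 = 965.469184/48.928 = 19.7324
3: (33 − 34.75)²/34.75 = 3.0625/34.75 = 0.0881
4: (35 − 26.966)²/26.966 = 64.545156/26.966 = 2.3936
5: (21 − 21.962)²/21.962 = 0.925444/21.962 = 0.0421
6: (6 − 18.626)²/18.626 = 159.415876/18.626 = 8.5588
7: (4 − 16.124)²/16.124 = 146.991376/16.124 = 9.1163
8: (12 − 14.178)²/14.178 = 4.743684/14.178 = 0.3346
9: (13 − 12.788)²/12.788 = 0.044944/12.788 = 0.0035
The largest term is for 2: 19.732.

2, 19.732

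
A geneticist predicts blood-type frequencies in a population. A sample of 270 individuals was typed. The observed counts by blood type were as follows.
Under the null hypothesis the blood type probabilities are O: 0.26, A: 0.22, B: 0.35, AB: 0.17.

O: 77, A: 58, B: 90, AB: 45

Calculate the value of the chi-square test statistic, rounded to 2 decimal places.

0.92

Expected counts E_i = n·p_i: 270×0.26 = 70.2, 270×0.22 = 59.4, 270×0.35 = 94.5, 270×0.17 = 45.9.
O: (77 − 70.2)²/70.2 = 46.24/70.2 = 0.659
A: (58 − 59.4)²/59.4 = 1.96/59.4 = 0.033
B: (90 − 94.5)²/94.5 = 20.25/94.5 = 0.214
AB: (45 − 45.9)²/45.9 = 0.81/45.9 = 0.018
Sum = 0.92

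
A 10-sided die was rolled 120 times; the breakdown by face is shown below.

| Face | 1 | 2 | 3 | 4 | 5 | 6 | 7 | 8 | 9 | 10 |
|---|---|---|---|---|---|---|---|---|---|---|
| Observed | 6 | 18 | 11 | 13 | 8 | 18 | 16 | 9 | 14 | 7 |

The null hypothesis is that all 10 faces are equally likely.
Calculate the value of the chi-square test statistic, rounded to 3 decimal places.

15.000

Under H₀ each category has probability 1/10, so each expected count is 120/10 = 12.
χ² = (6−12)²/12 + (18−12)²/12 + (11−12)²/12 + (13−12)²/12 + (8−12)²/12 + (18−12)²/12 + (16−12)²/12 + (9−12)²/12 + (14−12)²/12 + (7−12)²/12
   = 3.0000 + 3.0000 + 0.0833 + 0.0833 + 1.3333 + 3.0000 + 1.3333 + 0.7500 + 0.3333 + 2.0833
Sum = 15.000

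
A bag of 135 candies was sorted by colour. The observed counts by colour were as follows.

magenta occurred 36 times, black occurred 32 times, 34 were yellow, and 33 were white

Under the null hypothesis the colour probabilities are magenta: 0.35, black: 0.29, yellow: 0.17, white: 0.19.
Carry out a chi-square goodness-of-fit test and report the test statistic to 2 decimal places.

Expected counts E_i = n·p_i: 135×0.35 = 47.25, 135×0.29 = 39.15, 135×0.17 = 22.95, 135×0.19 = 25.65.
χ² = (36−47.25)²/47.25 + (32−39.15)²/39.15 + (34−22.95)²/22.95 + (33−25.65)²/25.65
   = 2.679 + 1.306 + 5.320 + 2.106
Sum = 11.41

11.41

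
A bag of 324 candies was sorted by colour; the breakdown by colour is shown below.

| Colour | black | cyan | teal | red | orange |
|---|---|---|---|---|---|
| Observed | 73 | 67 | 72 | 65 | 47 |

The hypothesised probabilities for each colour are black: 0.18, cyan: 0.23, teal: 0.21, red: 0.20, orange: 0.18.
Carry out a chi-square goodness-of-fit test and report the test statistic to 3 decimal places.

Expected counts E_i = n·p_i: 324×0.18 = 58.32, 324×0.23 = 74.52, 324×0.21 = 68.04, 324×0.20 = 64.8, 324×0.18 = 58.32.
χ² = (73−58.32)²/58.32 + (67−74.52)²/74.52 + (72−68.04)²/68.04 + (65−64.8)²/64.8 + (47−58.32)²/58.32
   = 3.6952 + 0.7589 + 0.2305 + 0.0006 + 2.1972
Sum = 6.882

6.882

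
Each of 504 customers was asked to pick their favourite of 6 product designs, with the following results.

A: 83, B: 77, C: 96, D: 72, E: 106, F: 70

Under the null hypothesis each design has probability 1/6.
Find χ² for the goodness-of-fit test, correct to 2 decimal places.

Under H₀ each category has probability 1/6, so each expected count is 504/6 = 84.
χ² = (83−84)²/84 + (77−84)²/84 + (96−84)²/84 + (72−84)²/84 + (106−84)²/84 + (70−84)²/84
   = 0.012 + 0.583 + 1.714 + 1.714 + 5.762 + 2.333
Sum = 12.12

12.12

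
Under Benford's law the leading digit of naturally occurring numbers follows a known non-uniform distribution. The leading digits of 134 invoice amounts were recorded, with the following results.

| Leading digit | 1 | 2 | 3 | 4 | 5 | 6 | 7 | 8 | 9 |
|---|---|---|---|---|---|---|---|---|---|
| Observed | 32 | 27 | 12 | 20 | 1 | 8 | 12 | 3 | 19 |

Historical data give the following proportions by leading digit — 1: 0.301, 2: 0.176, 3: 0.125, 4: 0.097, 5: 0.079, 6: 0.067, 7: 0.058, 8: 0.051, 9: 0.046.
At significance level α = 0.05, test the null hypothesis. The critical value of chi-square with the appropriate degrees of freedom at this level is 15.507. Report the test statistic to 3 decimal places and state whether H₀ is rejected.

47.304; reject

Expected counts E_i = n·p_i: 134×0.301 = 40.334, 134×0.176 = 23.584, 134×0.125 = 16.75, 134×0.097 = 12.998, 134×0.079 = 10.586, 134×0.067 = 8.978, 134×0.058 = 7.772, 134×0.051 = 6.834, 134×0.046 = 6.164.
1: (32 − 40.334)²/40.334 = 69.455556/40.334 = 1.7220
2: (27 − 23.584)²/23.584 = 11.669056/23.584 = 0.4948
3: (12 − 16.75)²/16.75 = 22.5625/16.75 = 1.3470
4: (20 − 12.998)²/12.998 = 49.028004/12.998 = 3.7720
5: (1 − 10.586)²/10.586 = 91.891396/10.586 = 8.6805
6: (8 − 8.978)²/8.978 = 0.956484/8.978 = 0.1065
7: (12 − 7.772)²/7.772 = 17.875984/7.772 = 2.3000
8: (3 − 6.834)²/6.834 = 14.699556/6.834 = 2.1509
9: (19 − 6.164)²/6.164 = 164.762896/6.164 = 26.7299
Sum = 47.304
df = 8. Since 47.304 > 15.507, we reject H₀.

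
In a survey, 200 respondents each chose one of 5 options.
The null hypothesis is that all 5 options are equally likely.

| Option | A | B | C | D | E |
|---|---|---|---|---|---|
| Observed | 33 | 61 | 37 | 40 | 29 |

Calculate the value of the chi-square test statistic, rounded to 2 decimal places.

Expected count for each of the 5 categories: 200/5 = 40.
A: (33 − 40)²/40 = 49/40 = 1.225
B: (61 − 40)²/40 = 441/40 = 11.025
C: (37 − 40)²/40 = 9/40 = 0.225
D: (40 − 40)²/40 = 0/40 = 0.000
E: (29 − 40)²/40 = 121/40 = 3.025
Sum = 15.50

15.50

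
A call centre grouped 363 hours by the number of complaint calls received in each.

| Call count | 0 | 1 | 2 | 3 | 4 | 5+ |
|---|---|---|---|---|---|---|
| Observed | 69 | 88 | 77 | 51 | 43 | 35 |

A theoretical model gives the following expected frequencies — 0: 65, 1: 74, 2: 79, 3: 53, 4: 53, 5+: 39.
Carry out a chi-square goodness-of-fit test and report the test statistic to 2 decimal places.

5.32

0: (69 − 65)²/65 = 16/65 = 0.246
1: (88 − 74)²/74 = 196/74 = 2.649
2: (77 − 79)²/79 = 4/79 = 0.051
3: (51 − 53)²/53 = 4/53 = 0.075
4: (43 − 53)²/53 = 100/53 = 1.887
5+: (35 − 39)²/39 = 16/39 = 0.410
Sum = 5.32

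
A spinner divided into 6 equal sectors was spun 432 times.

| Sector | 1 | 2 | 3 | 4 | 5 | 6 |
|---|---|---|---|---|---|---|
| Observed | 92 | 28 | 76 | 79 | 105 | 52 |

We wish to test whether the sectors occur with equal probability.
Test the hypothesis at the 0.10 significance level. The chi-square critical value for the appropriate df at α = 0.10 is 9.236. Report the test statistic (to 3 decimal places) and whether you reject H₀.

Under H₀ each category has probability 1/6, so each expected count is 432/6 = 72.
cat         O        E   (O−E)²/E
1          92       72     5.5556
2          28       72    26.8889
3          76       72     0.2222
4          79       72     0.6806
5         105       72    15.1250
6          52       72     5.5556
Sum = 54.028
df = 5. Since 54.028 > 9.236, we reject H₀.

54.028; reject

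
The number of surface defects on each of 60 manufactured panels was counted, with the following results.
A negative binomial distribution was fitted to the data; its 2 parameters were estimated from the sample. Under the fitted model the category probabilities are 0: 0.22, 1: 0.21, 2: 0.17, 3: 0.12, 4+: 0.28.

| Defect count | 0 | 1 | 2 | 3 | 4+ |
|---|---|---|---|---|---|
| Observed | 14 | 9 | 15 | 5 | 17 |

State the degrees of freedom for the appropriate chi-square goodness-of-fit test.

There are k = 5 categories and 2 parameters estimated from the data, so df = 5 − 1 − 2 = 2.

2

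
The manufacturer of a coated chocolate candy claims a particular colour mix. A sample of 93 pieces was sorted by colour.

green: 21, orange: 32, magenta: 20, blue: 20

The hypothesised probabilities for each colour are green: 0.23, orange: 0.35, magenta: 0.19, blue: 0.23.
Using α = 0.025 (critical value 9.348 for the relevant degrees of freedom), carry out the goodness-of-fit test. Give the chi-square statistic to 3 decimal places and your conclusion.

0.414; do not reject

Expected counts E_i = n·p_i: 93×0.23 = 21.39, 93×0.35 = 32.55, 93×0.19 = 17.67, 93×0.23 = 21.39.
χ² = (21−21.39)²/21.39 + (32−32.55)²/32.55 + (20−17.67)²/17.67 + (20−21.39)²/21.39
   = 0.0071 + 0.0093 + 0.3072 + 0.0903
Sum = 0.414
df = 3. Since 0.414 < 9.348, we do not reject H₀.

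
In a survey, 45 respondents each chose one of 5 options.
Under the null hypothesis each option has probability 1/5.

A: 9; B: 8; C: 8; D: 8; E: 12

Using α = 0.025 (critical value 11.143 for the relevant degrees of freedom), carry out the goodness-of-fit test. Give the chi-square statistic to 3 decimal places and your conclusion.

Under H₀ each category has probability 1/5, so each expected count is 45/5 = 9.
cat         O        E   (O−E)²/E
A           9        9     0.0000
B           8        9     0.1111
C           8        9     0.1111
D           8        9     0.1111
E          12        9     1.0000
Sum = 1.333
df = 4. Since 1.333 < 11.143, we do not reject H₀.

1.333; do not reject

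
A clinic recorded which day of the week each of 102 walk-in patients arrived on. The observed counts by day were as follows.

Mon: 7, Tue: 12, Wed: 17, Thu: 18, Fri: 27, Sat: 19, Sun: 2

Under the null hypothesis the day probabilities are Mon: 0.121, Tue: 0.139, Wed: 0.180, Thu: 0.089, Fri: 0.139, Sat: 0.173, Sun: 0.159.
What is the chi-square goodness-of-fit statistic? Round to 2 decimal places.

35.68

Expected counts E_i = n·p_i: 102×0.121 = 12.342, 102×0.139 = 14.178, 102×0.180 = 18.36, 102×0.089 = 9.078, 102×0.139 = 14.178, 102×0.173 = 17.646, 102×0.159 = 16.218.
χ² = (7−12.342)²/12.342 + (12−14.178)²/14.178 + (17−18.36)²/18.36 + (18−9.078)²/9.078 + (27−14.178)²/14.178 + (19−17.646)²/17.646 + (2−16.218)²/16.218
   = 2.312 + 0.335 + 0.101 + 8.769 + 11.596 + 0.104 + 12.465
Sum = 35.68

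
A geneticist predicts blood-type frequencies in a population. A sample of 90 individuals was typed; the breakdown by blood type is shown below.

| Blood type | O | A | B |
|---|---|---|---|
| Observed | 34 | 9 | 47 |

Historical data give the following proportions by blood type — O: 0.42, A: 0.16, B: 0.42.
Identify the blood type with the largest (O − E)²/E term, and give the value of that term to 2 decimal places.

Expected counts E_i = n·p_i: 90×0.42 = 37.8, 90×0.16 = 14.4, 90×0.42 = 37.8.
χ² = (34−37.8)²/37.8 + (9−14.4)²/14.4 + (47−37.8)²/37.8
   = 0.382 + 2.025 + 2.239
The largest term is for B: 2.24.

B, 2.24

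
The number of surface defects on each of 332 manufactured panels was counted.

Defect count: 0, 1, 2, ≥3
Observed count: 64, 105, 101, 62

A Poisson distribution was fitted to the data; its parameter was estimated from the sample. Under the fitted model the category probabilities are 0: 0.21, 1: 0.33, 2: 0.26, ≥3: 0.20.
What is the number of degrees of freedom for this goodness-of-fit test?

2

There are k = 4 categories and 1 parameter estimated from the data, so df = 4 − 1 − 1 = 2.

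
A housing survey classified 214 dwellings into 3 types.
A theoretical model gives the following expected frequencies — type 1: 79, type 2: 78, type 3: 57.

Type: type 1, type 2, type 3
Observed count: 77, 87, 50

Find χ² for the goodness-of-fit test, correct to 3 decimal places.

cat         O        E   (O−E)²/E
type 1     77       79     0.0506
type 2     87       78     1.0385
type 3     50       57     0.8596
Sum = 1.949

1.949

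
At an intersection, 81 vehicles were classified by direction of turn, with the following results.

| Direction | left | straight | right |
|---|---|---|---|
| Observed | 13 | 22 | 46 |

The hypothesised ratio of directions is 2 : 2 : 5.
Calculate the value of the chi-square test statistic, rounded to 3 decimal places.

Ratio total = 9. Expected counts: 81×2/9 = 18, 81×2/9 = 18, 81×5/9 = 45.
left: (13 − 18)²/18 = 25/18 = 1.3889
straight: (22 − 18)²/18 = 16/18 = 0.8889
right: (46 − 45)²/45 = 1/45 = 0.0222
Sum = 2.300

2.300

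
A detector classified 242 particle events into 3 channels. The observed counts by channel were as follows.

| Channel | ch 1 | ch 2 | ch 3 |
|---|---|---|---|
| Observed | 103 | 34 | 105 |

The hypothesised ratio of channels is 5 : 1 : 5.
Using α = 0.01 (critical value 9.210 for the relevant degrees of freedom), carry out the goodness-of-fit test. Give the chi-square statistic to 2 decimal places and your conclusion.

Ratio total = 11. Expected counts: 242×5/11 = 110, 242×1/11 = 22, 242×5/11 = 110.
χ² = (103−110)²/110 + (34−22)²/22 + (105−110)²/110
   = 0.445 + 6.545 + 0.227
Sum = 7.22
df = 2. Since 7.22 < 9.210, we do not reject H₀.

7.22; do not reject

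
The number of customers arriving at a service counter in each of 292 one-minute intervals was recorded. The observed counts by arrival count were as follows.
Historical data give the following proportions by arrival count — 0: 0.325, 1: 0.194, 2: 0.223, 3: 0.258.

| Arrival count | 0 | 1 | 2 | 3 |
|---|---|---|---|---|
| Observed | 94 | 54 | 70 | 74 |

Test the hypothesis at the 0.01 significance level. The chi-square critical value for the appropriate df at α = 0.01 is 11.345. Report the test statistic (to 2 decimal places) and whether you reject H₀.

Expected counts E_i = n·p_i: 292×0.325 = 94.9, 292×0.194 = 56.648, 292×0.223 = 65.116, 292×0.258 = 75.336.
χ² = (94−94.9)²/94.9 + (54−56.648)²/56.648 + (70−65.116)²/65.116 + (74−75.336)²/75.336
   = 0.009 + 0.124 + 0.366 + 0.024
Sum = 0.52
df = 3. Since 0.52 < 11.345, we do not reject H₀.

0.52; do not reject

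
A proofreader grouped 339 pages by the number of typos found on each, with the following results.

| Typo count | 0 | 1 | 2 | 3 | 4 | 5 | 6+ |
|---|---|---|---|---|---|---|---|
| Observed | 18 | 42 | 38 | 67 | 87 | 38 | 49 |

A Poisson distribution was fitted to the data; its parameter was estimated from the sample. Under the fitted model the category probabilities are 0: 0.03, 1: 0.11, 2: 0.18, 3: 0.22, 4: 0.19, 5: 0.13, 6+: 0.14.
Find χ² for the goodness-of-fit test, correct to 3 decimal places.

24.887

Expected counts E_i = n·p_i: 339×0.03 = 10.17, 339×0.11 = 37.29, 339×0.18 = 61.02, 339×0.22 = 74.58, 339×0.19 = 64.41, 339×0.13 = 44.07, 339×0.14 = 47.46.
χ² = (18−10.17)²/10.17 + (42−37.29)²/37.29 + (38−61.02)²/61.02 + (67−74.58)²/74.58 + (87−64.41)²/64.41 + (38−44.07)²/44.07 + (49−47.46)²/47.46
   = 6.0284 + 0.5949 + 8.6844 + 0.7704 + 7.9228 + 0.8361 + 0.0500
Sum = 24.887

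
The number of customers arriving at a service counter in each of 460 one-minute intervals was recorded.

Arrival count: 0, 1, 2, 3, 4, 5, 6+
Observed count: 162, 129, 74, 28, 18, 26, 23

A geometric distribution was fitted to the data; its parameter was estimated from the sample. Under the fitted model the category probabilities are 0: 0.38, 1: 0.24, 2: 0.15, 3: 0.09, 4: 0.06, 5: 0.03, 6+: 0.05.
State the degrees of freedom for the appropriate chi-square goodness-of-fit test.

There are k = 7 categories and 1 parameter estimated from the data, so df = 7 − 1 − 1 = 5.

5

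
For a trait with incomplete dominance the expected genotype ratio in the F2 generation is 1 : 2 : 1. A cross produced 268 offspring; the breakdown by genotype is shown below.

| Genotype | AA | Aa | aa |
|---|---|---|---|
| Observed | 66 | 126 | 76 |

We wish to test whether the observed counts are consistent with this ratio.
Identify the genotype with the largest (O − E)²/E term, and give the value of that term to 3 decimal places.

aa, 1.209

Ratio total = 4. Expected counts: 268×1/4 = 67, 268×2/4 = 134, 268×1/4 = 67.
AA: (66 − 67)²/67 = 1/67 = 0.0149
Aa: (126 − 134)²/134 = 64/134 = 0.4776
aa: (76 − 67)²/67 = 81/67 = 1.2090
The largest term is for aa: 1.209.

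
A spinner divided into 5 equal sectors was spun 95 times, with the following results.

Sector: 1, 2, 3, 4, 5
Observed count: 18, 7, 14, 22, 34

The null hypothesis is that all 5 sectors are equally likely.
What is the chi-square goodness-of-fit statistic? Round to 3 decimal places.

21.263

Expected count for each of the 5 categories: 95/5 = 19.
χ² = (18−19)²/19 + (7−19)²/19 + (14−19)²/19 + (22−19)²/19 + (34−19)²/19
   = 0.0526 + 7.5789 + 1.3158 + 0.4737 + 11.8421
Sum = 21.263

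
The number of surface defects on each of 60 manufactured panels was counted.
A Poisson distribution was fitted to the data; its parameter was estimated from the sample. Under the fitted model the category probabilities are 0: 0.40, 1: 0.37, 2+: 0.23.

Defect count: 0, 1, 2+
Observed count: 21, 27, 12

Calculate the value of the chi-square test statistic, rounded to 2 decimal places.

Expected counts E_i = n·p_i: 60×0.40 = 24, 60×0.37 = 22.2, 60×0.23 = 13.8.
χ² = (21−24)²/24 + (27−22.2)²/22.2 + (12−13.8)²/13.8
   = 0.375 + 1.038 + 0.235
Sum = 1.65

1.65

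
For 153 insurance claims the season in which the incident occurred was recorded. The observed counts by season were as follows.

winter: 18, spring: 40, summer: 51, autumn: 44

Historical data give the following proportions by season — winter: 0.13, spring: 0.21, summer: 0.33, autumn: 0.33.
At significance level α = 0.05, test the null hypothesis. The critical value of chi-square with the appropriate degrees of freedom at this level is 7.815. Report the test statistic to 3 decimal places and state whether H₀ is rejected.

Expected counts E_i = n·p_i: 153×0.13 = 19.89, 153×0.21 = 32.13, 153×0.33 = 50.49, 153×0.33 = 50.49.
winter: (18 − 19.89)²/19.89 = 3.5721/19.89 = 0.1796
spring: (40 − 32.13)²/32.13 = 61.9369/32.13 = 1.9277
summer: (51 − 50.49)²/50.49 = 0.2601/50.49 = 0.0052
autumn: (44 − 50.49)²/50.49 = 42.1201/50.49 = 0.8342
Sum = 2.947
df = 3. Since 2.947 < 7.815, we do not reject H₀.

2.947; do not reject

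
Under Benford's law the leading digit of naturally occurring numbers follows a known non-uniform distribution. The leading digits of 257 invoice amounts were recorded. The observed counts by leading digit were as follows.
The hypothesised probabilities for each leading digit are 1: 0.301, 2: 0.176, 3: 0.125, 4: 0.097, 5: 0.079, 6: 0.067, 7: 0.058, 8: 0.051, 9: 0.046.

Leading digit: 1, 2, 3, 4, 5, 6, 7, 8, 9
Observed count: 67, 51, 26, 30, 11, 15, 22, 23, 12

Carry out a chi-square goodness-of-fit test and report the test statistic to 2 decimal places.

Expected counts E_i = n·p_i: 257×0.301 = 77.357, 257×0.176 = 45.232, 257×0.125 = 32.125, 257×0.097 = 24.929, 257×0.079 = 20.303, 257×0.067 = 17.219, 257×0.058 = 14.906, 257×0.051 = 13.107, 257×0.046 = 11.822.
cat         O        E   (O−E)²/E
1          67   77.357      1.387
2          51   45.232      0.736
3          26   32.125      1.168
4          30   24.929      1.032
5          11   20.303      4.263
6          15   17.219      0.286
7          22   14.906      3.376
8          23   13.107      7.467
9          12   11.822      0.003
Sum = 19.72

19.72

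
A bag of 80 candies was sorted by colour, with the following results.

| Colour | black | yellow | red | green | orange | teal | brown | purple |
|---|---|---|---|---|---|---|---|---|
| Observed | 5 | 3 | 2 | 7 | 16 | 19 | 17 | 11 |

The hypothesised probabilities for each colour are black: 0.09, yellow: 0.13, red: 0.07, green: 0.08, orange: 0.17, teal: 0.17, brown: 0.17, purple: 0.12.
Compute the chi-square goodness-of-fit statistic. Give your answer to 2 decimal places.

11.93

Expected counts E_i = n·p_i: 80×0.09 = 7.2, 80×0.13 = 10.4, 80×0.07 = 5.6, 80×0.08 = 6.4, 80×0.17 = 13.6, 80×0.17 = 13.6, 80×0.17 = 13.6, 80×0.12 = 9.6.
black: (5 − 7.2)²/7.2 = 4.84/7.2 = 0.672
yellow: (3 − 10.4)²/10.4 = 54.76/10.4 = 5.265
red: (2 − 5.6)²/5.6 = 12.96/5.6 = 2.314
green: (7 − 6.4)²/6.4 = 0.36/6.4 = 0.056
orange: (16 − 13.6)²/13.6 = 5.76/13.6 = 0.424
teal: (19 − 13.6)²/13.6 = 29.16/13.6 = 2.144
brown: (17 − 13.6)²/13.6 = 11.56/13.6 = 0.850
purple: (11 − 9.6)²/9.6 = 1.96/9.6 = 0.204
Sum = 11.93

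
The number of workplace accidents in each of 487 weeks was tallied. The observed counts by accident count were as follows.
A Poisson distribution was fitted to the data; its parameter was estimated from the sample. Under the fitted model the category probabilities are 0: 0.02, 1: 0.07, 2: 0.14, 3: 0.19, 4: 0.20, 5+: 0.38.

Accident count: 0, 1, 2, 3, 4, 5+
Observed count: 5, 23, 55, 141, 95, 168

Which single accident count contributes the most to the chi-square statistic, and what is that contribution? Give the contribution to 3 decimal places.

3, 25.390

Expected counts E_i = n·p_i: 487×0.02 = 9.74, 487×0.07 = 34.09, 487×0.14 = 68.18, 487×0.19 = 92.53, 487×0.20 = 97.4, 487×0.38 = 185.06.
0: (5 − 9.74)²/9.74 = 22.4676/9.74 = 2.3067
1: (23 − 34.09)²/34.09 = 122.9881/34.09 = 3.6077
2: (55 − 68.18)²/68.18 = 173.7124/68.18 = 2.5478
3: (141 − 92.53)²/92.53 = 2349.3409/92.53 = 25.3900
4: (95 − 97.4)²/97.4 = 5.76/97.4 = 0.0591
5+: (168 − 185.06)²/185.06 = 291.0436/185.06 = 1.5727
The largest term is for 3: 25.390.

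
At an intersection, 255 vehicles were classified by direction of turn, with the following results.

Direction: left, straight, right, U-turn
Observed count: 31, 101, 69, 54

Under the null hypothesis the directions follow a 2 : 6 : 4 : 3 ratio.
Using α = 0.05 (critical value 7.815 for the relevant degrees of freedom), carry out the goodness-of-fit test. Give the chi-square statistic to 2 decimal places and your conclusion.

0.47; do not reject

Ratio total = 15. Expected counts: 255×2/15 = 34, 255×6/15 = 102, 255×4/15 = 68, 255×3/15 = 51.
cat           O        E   (O−E)²/E
left         31       34      0.265
straight    101      102      0.010
right        69       68      0.015
U-turn       54       51      0.176
Sum = 0.47
df = 3. Since 0.47 < 7.815, we do not reject H₀.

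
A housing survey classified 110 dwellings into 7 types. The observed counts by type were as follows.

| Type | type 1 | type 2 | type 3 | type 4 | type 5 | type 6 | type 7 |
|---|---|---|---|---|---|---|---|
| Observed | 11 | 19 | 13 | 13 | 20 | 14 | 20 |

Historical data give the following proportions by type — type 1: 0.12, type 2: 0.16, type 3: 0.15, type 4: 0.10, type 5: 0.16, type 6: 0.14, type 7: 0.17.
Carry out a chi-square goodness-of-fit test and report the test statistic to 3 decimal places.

2.129

Expected counts E_i = n·p_i: 110×0.12 = 13.2, 110×0.16 = 17.6, 110×0.15 = 16.5, 110×0.10 = 11, 110×0.16 = 17.6, 110×0.14 = 15.4, 110×0.17 = 18.7.
type 1: (11 − 13.2)²/13.2 = 4.84/13.2 = 0.3667
type 2: (19 − 17.6)²/17.6 = 1.96/17.6 = 0.1114
type 3: (13 − 16.5)²/16.5 = 12.25/16.5 = 0.7424
type 4: (13 − 11)²/11 = 4/11 = 0.3636
type 5: (20 − 17.6)²/17.6 = 5.76/17.6 = 0.3273
type 6: (14 − 15.4)²/15.4 = 1.96/15.4 = 0.1273
type 7: (20 − 18.7)²/18.7 = 1.69/18.7 = 0.0904
Sum = 2.129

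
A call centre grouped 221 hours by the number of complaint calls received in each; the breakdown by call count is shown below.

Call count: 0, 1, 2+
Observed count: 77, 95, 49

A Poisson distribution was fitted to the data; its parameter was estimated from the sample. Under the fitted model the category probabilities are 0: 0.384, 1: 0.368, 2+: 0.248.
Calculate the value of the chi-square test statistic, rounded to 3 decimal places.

3.643

Expected counts E_i = n·p_i: 221×0.384 = 84.864, 221×0.368 = 81.328, 221×0.248 = 54.808.
0: (77 − 84.864)²/84.864 = 61.842496/84.864 = 0.7287
1: (95 − 81.328)²/81.328 = 186.923584/81.328 = 2.2984
2+: (49 − 54.808)²/54.808 = 33.732864/54.808 = 0.6155
Sum = 3.643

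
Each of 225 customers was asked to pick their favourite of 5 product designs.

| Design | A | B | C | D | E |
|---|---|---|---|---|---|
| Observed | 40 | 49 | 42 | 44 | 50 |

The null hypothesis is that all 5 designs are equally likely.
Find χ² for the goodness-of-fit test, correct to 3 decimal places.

1.689

Expected count for each of the 5 categories: 225/5 = 45.
cat         O        E   (O−E)²/E
A          40       45     0.5556
B          49       45     0.3556
C          42       45     0.2000
D          44       45     0.0222
E          50       45     0.5556
Sum = 1.689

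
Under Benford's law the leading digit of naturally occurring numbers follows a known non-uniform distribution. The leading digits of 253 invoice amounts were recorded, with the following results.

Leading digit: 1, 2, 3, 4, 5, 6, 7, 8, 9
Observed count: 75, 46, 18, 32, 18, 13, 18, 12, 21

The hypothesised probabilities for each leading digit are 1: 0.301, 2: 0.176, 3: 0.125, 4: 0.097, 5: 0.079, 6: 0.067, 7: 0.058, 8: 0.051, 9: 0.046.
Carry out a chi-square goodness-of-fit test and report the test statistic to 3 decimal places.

Expected counts E_i = n·p_i: 253×0.301 = 76.153, 253×0.176 = 44.528, 253×0.125 = 31.625, 253×0.097 = 24.541, 253×0.079 = 19.987, 253×0.067 = 16.951, 253×0.058 = 14.674, 253×0.051 = 12.903, 253×0.046 = 11.638.
1: (75 − 76.153)²/76.153 = 1.329409/76.153 = 0.0175
2: (46 − 44.528)²/44.528 = 2.166784/44.528 = 0.0487
3: (18 − 31.625)²/31.625 = 185.640625/31.625 = 5.8701
4: (32 − 24.541)²/24.541 = 55.636681/24.541 = 2.2671
5: (18 − 19.987)²/19.987 = 3.948169/19.987 = 0.1975
6: (13 − 16.951)²/16.951 = 15.610401/16.951 = 0.9209
7: (18 − 14.674)²/14.674 = 11.062276/14.674 = 0.7539
8: (12 − 12.903)²/12.903 = 0.815409/12.903 = 0.0632
9: (21 − 11.638)²/11.638 = 87.647044/11.638 = 7.5311
Sum = 17.670

17.670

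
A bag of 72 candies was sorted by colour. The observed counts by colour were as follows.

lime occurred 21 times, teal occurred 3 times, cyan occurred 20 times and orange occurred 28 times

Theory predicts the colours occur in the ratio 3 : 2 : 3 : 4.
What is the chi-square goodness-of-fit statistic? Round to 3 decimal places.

Ratio total = 12. Expected counts: 72×3/12 = 18, 72×2/12 = 12, 72×3/12 = 18, 72×4/12 = 24.
lime: (21 − 18)²/18 = 9/18 = 0.5000
teal: (3 − 12)²/12 = 81/12 = 6.7500
cyan: (20 − 18)²/18 = 4/18 = 0.2222
orange: (28 − 24)²/24 = 16/24 = 0.6667
Sum = 8.139

8.139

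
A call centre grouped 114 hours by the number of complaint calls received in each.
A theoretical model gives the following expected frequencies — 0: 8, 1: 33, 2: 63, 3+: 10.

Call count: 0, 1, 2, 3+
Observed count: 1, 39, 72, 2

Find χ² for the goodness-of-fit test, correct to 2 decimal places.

14.90

χ² = (1−8)²/8 + (39−33)²/33 + (72−63)²/63 + (2−10)²/10
   = 6.125 + 1.091 + 1.286 + 6.400
Sum = 14.90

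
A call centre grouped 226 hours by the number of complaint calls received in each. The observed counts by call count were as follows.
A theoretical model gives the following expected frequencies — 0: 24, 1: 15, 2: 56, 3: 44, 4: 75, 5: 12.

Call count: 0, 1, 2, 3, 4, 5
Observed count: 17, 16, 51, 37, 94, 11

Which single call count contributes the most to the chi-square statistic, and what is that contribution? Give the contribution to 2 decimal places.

cat         O        E   (O−E)²/E
0          17       24      2.042
1          16       15      0.067
2          51       56      0.446
3          37       44      1.114
4          94       75      4.813
5          11       12      0.083
The largest term is for 4: 4.81.

4, 4.81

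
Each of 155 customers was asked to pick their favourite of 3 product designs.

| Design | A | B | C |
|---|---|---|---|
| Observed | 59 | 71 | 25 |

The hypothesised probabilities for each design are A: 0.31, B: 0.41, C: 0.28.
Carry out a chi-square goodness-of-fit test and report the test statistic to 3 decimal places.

Expected counts E_i = n·p_i: 155×0.31 = 48.05, 155×0.41 = 63.55, 155×0.28 = 43.4.
A: (59 − 48.05)²/48.05 = 119.9025/48.05 = 2.4954
B: (71 − 63.55)²/63.55 = 55.5025/63.55 = 0.8734
C: (25 − 43.4)²/43.4 = 338.56/43.4 = 7.8009
Sum = 11.170

11.170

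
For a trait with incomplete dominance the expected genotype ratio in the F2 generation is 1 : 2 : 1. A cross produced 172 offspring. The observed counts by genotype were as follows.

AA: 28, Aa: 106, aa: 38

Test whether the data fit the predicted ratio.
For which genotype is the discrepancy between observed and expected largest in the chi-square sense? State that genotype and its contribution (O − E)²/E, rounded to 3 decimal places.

AA, 5.233

Ratio total = 4. Expected counts: 172×1/4 = 43, 172×2/4 = 86, 172×1/4 = 43.
cat         O        E   (O−E)²/E
AA         28       43     5.2326
Aa        106       86     4.6512
aa         38       43     0.5814
The largest term is for AA: 5.233.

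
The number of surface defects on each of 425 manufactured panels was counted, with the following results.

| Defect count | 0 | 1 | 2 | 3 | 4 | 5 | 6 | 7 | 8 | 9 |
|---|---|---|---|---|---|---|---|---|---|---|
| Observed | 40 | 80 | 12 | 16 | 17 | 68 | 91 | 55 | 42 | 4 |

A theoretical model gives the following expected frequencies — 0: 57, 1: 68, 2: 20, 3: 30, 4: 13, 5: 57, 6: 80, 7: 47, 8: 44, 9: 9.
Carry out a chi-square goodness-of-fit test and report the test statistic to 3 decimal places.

26.018

cat         O        E   (O−E)²/E
0          40       57     5.0702
1          80       68     2.1176
2          12       20     3.2000
3          16       30     6.5333
4          17       13     1.2308
5          68       57     2.1228
6          91       80     1.5125
7          55       47     1.3617
8          42       44     0.0909
9           4        9     2.7778
Sum = 26.018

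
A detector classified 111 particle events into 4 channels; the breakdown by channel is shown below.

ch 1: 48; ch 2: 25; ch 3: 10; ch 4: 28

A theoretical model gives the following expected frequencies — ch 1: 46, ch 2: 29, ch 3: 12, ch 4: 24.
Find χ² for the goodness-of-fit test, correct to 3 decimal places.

1.639

ch 1: (48 − 46)²/46 = 4/46 = 0.0870
ch 2: (25 − 29)²/29 = 16/29 = 0.5517
ch 3: (10 − 12)²/12 = 4/12 = 0.3333
ch 4: (28 − 24)²/24 = 16/24 = 0.6667
Sum = 1.639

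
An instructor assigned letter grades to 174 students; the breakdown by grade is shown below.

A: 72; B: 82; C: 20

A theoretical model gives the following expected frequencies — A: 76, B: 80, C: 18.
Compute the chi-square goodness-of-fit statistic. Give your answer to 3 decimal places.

cat         O        E   (O−E)²/E
A          72       76     0.2105
B          82       80     0.0500
C          20       18     0.2222
Sum = 0.483

0.483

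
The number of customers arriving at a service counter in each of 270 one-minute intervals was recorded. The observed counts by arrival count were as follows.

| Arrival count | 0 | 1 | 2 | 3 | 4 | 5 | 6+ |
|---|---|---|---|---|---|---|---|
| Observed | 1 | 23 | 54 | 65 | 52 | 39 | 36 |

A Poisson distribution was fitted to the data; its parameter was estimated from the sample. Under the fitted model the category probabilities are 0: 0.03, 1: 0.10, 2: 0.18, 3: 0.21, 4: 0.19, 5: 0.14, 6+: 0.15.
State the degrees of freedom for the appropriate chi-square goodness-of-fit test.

5

There are k = 7 categories and 1 parameter estimated from the data, so df = 7 − 1 − 1 = 5.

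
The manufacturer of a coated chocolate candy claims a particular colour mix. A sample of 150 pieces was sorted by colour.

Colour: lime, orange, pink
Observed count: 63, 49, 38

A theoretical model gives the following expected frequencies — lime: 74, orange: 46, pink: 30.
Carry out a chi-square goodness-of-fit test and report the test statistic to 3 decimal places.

3.964

χ² = (63−74)²/74 + (49−46)²/46 + (38−30)²/30
   = 1.6351 + 0.1957 + 2.1333
Sum = 3.964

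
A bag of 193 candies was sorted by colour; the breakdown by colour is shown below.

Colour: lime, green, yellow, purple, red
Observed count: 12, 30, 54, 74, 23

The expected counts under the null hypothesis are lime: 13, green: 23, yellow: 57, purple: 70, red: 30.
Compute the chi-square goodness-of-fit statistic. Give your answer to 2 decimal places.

χ² = (12−13)²/13 + (30−23)²/23 + (54−57)²/57 + (74−70)²/70 + (23−30)²/30
   = 0.077 + 2.130 + 0.158 + 0.229 + 1.633
Sum = 4.23

4.23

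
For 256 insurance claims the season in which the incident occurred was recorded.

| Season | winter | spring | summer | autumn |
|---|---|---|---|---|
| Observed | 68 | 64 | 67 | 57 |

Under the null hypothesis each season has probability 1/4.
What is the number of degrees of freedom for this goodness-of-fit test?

3

There are k = 4 categories and no parameters were estimated from the data, so df = 4 − 1 = 3.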